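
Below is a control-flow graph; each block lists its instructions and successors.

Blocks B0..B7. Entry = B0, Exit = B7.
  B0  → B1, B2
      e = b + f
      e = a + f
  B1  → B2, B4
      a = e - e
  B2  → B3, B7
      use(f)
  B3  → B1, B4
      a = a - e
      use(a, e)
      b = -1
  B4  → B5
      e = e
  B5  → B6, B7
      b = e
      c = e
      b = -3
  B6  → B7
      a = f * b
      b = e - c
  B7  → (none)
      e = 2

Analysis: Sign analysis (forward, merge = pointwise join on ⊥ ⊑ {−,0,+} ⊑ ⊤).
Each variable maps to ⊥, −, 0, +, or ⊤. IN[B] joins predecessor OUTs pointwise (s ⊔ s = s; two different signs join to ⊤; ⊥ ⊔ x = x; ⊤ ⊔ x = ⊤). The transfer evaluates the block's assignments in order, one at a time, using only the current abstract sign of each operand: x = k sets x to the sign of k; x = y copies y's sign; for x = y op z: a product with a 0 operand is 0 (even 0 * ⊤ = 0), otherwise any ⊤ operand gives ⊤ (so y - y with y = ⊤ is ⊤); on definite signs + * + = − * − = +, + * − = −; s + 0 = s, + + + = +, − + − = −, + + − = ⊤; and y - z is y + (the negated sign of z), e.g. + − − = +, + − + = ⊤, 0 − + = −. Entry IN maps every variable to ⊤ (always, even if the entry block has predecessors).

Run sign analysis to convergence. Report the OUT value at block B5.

Per-block solution:
  B0:   IN=(all ⊤)   OUT=(all ⊤)
  B1:   IN=(all ⊤)   OUT=(all ⊤)
  B2:   IN=(all ⊤)   OUT=(all ⊤)
  B3:   IN=(all ⊤)   OUT={b:-; rest ⊤}
  B4:   IN=(all ⊤)   OUT=(all ⊤)
  B5:   IN=(all ⊤)   OUT={b:-; rest ⊤}
  B6:   IN={b:-; rest ⊤}   OUT=(all ⊤)
  B7:   IN=(all ⊤)   OUT={e:+; rest ⊤}

Merge at B5: IN[B5] = OUT[B4] = {a: ⊤, b: ⊤, c: ⊤, d: ⊤, e: ⊤, f: ⊤}
Applying B5's transfer function to that IN value gives OUT[B5] (row B5 above).

Answer: {a: ⊤, b: -, c: ⊤, d: ⊤, e: ⊤, f: ⊤}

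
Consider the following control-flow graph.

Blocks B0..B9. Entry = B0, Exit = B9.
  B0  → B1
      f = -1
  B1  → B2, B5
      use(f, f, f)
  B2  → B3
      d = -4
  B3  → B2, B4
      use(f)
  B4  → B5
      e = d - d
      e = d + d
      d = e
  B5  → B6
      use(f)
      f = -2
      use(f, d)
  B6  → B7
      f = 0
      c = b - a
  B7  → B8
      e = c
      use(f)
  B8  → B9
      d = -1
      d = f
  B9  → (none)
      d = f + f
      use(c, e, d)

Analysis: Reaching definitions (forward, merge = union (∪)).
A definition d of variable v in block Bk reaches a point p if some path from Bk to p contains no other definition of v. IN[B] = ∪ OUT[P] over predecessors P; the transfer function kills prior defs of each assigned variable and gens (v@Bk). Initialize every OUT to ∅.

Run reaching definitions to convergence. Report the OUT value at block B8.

Per-block solution:
  B0:  IN={}  OUT={f@B0}
  B1:  IN={f@B0}  OUT={f@B0}
  B2:  IN={d@B2, f@B0}  OUT={d@B2, f@B0}
  B3:  IN={d@B2, f@B0}  OUT={d@B2, f@B0}
  B4:  IN={d@B2, f@B0}  OUT={d@B4, e@B4, f@B0}
  B5:  IN={d@B4, e@B4, f@B0}  OUT={d@B4, e@B4, f@B5}
  B6:  IN={d@B4, e@B4, f@B5}  OUT={c@B6, d@B4, e@B4, f@B6}
  B7:  IN={c@B6, d@B4, e@B4, f@B6}  OUT={c@B6, d@B4, e@B7, f@B6}
  B8:  IN={c@B6, d@B4, e@B7, f@B6}  OUT={c@B6, d@B8, e@B7, f@B6}
  B9:  IN={c@B6, d@B8, e@B7, f@B6}  OUT={c@B6, d@B9, e@B7, f@B6}

Merge at B8: IN[B8] = OUT[B7] = {c@B6, d@B4, e@B7, f@B6}
Applying B8's transfer function to that IN value gives OUT[B8] (row B8 above).

Answer: {c@B6, d@B8, e@B7, f@B6}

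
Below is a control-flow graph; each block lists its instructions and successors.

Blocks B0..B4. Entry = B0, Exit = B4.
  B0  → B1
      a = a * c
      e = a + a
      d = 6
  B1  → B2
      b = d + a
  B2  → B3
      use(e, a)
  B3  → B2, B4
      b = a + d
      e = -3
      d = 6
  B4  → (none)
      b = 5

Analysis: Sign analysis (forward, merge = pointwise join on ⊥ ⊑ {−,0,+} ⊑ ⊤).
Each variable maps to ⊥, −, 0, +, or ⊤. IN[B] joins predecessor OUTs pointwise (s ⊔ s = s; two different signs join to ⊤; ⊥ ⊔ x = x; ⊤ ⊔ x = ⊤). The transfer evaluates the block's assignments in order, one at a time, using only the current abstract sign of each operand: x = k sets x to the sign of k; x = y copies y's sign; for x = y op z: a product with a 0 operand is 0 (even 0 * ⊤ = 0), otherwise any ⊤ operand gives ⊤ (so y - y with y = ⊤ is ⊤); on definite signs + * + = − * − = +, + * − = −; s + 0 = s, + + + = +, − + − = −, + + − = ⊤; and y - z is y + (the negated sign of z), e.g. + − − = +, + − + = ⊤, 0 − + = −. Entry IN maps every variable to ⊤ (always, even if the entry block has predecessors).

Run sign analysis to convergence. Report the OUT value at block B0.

Answer: {a: ⊤, b: ⊤, c: ⊤, d: +, e: ⊤, f: ⊤}

Working:
Fixpoint table:
  B0:   IN=(all ⊤)   OUT={d:+; rest ⊤}
  B1:   IN={d:+; rest ⊤}   OUT={d:+; rest ⊤}
  B2:   IN={d:+; rest ⊤}   OUT={d:+; rest ⊤}
  B3:   IN={d:+; rest ⊤}   OUT={d:+, e:-; rest ⊤}
  B4:   IN={d:+, e:-; rest ⊤}   OUT={b:+, d:+, e:-; rest ⊤}

B0 is the boundary node: IN[B0] = {a: ⊤, b: ⊤, c: ⊤, d: ⊤, e: ⊤, f: ⊤}
Applying B0's transfer function to that IN value gives OUT[B0] (row B0 above).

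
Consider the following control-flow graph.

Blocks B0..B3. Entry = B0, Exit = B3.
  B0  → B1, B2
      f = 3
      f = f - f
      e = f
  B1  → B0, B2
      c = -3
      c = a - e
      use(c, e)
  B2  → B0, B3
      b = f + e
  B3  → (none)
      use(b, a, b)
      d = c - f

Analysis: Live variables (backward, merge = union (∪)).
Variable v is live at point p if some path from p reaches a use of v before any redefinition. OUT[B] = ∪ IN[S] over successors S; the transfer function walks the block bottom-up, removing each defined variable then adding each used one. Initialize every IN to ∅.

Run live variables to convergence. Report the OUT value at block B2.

Answer: {a, b, c, f}

Trace:
Fixpoint table:
  B0: | IN={a, c} | OUT={a, c, e, f}
  B1: | IN={a, e, f} | OUT={a, c, e, f}
  B2: | IN={a, c, e, f} | OUT={a, b, c, f}
  B3: | IN={a, b, c, f} | OUT={}

Merge at B2: OUT[B2] = IN[B0] ⊔ IN[B3] = {a, b, c, f}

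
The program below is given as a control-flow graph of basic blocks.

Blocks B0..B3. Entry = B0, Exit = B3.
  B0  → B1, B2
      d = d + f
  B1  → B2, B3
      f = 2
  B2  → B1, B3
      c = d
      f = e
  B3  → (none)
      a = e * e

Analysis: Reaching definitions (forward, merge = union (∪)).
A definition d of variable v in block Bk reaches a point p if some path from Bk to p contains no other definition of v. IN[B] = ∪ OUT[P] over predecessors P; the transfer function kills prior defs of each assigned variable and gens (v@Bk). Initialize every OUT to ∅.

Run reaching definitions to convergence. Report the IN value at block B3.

Answer: {c@B2, d@B0, f@B1, f@B2}

Working:
Per-block solution:
  B0:  IN={}  OUT={d@B0}
  B1:  IN={c@B2, d@B0, f@B2}  OUT={c@B2, d@B0, f@B1}
  B2:  IN={c@B2, d@B0, f@B1}  OUT={c@B2, d@B0, f@B2}
  B3:  IN={c@B2, d@B0, f@B1, f@B2}  OUT={a@B3, c@B2, d@B0, f@B1, f@B2}

Merge at B3: IN[B3] = OUT[B1] ⊔ OUT[B2] = {c@B2, d@B0, f@B1, f@B2}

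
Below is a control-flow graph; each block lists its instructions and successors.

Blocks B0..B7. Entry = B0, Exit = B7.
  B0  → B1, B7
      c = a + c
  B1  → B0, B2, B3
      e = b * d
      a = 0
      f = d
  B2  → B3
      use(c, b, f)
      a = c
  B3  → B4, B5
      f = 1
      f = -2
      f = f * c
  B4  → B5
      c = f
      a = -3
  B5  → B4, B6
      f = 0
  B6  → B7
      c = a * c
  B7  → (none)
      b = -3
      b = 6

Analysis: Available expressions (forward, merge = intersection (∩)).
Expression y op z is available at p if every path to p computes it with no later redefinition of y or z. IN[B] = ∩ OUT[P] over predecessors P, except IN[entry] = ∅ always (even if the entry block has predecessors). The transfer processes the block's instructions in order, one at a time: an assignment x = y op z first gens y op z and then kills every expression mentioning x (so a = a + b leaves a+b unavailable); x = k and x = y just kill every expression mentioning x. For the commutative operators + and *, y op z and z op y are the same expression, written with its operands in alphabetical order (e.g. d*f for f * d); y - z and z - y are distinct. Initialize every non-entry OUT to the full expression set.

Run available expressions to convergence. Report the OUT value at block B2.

Answer: {b*d}

Trace:
Per-block solution:
  B0:  IN={}  OUT={}
  B1:  IN={}  OUT={b*d}
  B2:  IN={b*d}  OUT={b*d}
  B3:  IN={b*d}  OUT={b*d}
  B4:  IN={b*d}  OUT={b*d}
  B5:  IN={b*d}  OUT={b*d}
  B6:  IN={b*d}  OUT={b*d}
  B7:  IN={}  OUT={}

Merge at B2: IN[B2] = OUT[B1] = {b*d}
Applying B2's transfer function to that IN value gives OUT[B2] (row B2 above).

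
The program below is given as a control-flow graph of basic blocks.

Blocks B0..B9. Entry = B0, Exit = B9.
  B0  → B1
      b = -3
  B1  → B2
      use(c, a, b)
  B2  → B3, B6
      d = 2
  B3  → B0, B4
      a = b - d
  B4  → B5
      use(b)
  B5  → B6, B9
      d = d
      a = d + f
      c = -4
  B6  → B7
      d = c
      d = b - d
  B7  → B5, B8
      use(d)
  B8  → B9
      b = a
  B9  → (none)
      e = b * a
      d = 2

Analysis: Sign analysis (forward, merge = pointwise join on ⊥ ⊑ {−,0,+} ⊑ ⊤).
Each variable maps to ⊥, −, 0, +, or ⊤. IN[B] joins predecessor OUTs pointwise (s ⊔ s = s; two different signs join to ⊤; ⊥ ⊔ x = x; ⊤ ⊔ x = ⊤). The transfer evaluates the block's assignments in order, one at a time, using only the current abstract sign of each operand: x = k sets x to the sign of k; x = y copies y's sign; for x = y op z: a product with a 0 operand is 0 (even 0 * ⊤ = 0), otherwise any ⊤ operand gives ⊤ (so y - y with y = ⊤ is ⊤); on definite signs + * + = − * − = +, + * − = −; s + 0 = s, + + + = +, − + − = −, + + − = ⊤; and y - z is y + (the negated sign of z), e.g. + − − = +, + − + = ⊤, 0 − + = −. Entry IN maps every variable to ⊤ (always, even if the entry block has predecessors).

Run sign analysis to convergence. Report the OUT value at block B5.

Answer: {a: ⊤, b: -, c: -, d: ⊤, e: ⊤, f: ⊤}

Working:
Per-block solution:
  B0:  IN=(all ⊤)  OUT={b:-; rest ⊤}
  B1:  IN={b:-; rest ⊤}  OUT={b:-; rest ⊤}
  B2:  IN={b:-; rest ⊤}  OUT={b:-, d:+; rest ⊤}
  B3:  IN={b:-, d:+; rest ⊤}  OUT={a:-, b:-, d:+; rest ⊤}
  B4:  IN={a:-, b:-, d:+; rest ⊤}  OUT={a:-, b:-, d:+; rest ⊤}
  B5:  IN={b:-; rest ⊤}  OUT={b:-, c:-; rest ⊤}
  B6:  IN={b:-; rest ⊤}  OUT={b:-; rest ⊤}
  B7:  IN={b:-; rest ⊤}  OUT={b:-; rest ⊤}
  B8:  IN={b:-; rest ⊤}  OUT=(all ⊤)
  B9:  IN=(all ⊤)  OUT={d:+; rest ⊤}

Merge at B5: IN[B5] = OUT[B4] ⊔ OUT[B7] = {a: ⊤, b: -, c: ⊤, d: ⊤, e: ⊤, f: ⊤}
Applying B5's transfer function to that IN value gives OUT[B5] (row B5 above).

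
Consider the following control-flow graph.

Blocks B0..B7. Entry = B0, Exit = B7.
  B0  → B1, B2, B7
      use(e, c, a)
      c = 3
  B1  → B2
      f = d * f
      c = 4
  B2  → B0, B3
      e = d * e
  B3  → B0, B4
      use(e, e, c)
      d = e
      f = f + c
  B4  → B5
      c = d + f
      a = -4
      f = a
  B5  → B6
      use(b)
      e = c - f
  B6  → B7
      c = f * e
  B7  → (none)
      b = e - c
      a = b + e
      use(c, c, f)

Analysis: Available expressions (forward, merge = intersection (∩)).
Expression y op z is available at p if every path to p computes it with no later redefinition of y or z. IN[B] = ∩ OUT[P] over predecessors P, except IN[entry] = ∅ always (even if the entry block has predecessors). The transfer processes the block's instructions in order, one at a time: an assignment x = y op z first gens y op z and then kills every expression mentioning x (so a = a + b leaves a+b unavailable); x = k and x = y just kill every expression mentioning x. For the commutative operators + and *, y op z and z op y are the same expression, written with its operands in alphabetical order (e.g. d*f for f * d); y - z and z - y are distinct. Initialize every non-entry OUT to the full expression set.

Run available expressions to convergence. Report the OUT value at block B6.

Fixpoint table:
  B0:   IN={}   OUT={}
  B1:   IN={}   OUT={}
  B2:   IN={}   OUT={}
  B3:   IN={}   OUT={}
  B4:   IN={}   OUT={}
  B5:   IN={}   OUT={c-f}
  B6:   IN={c-f}   OUT={e*f}
  B7:   IN={}   OUT={b+e, e-c}

Merge at B6: IN[B6] = OUT[B5] = {c-f}
Applying B6's transfer function to that IN value gives OUT[B6] (row B6 above).

Answer: {e*f}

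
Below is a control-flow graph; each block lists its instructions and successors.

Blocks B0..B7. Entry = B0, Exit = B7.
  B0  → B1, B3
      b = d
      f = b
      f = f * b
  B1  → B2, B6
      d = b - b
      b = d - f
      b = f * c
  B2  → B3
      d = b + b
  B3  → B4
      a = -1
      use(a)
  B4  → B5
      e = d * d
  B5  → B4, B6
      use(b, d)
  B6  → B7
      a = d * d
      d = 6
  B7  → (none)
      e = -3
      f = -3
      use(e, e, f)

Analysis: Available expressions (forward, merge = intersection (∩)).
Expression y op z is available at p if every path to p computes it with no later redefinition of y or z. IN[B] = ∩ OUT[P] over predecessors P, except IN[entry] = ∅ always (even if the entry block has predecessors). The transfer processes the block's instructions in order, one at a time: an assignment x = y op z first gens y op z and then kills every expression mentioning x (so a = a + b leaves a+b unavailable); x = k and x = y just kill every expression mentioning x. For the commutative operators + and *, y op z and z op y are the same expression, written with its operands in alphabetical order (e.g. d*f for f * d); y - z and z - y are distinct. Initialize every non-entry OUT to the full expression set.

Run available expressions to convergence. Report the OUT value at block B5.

Per-block solution:
  B0:  IN={}  OUT={}
  B1:  IN={}  OUT={c*f, d-f}
  B2:  IN={c*f, d-f}  OUT={b+b, c*f}
  B3:  IN={}  OUT={}
  B4:  IN={}  OUT={d*d}
  B5:  IN={d*d}  OUT={d*d}
  B6:  IN={}  OUT={}
  B7:  IN={}  OUT={}

Merge at B5: IN[B5] = OUT[B4] = {d*d}
Applying B5's transfer function to that IN value gives OUT[B5] (row B5 above).

Answer: {d*d}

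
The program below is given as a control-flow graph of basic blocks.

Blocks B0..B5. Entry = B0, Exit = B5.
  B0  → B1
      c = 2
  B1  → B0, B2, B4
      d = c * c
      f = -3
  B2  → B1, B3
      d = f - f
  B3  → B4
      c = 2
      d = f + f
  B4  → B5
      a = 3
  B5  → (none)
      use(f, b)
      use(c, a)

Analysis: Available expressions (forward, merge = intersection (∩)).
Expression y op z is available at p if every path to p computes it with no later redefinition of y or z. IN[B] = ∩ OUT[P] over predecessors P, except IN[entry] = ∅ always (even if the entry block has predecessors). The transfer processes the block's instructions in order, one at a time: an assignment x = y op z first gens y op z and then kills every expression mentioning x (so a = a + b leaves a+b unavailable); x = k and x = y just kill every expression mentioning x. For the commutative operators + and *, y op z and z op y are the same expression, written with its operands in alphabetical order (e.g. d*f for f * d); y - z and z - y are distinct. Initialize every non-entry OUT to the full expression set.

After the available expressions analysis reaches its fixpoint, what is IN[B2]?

Answer: {c*c}

Derivation:
Fixpoint table:
  B0: | IN={} | OUT={}
  B1: | IN={} | OUT={c*c}
  B2: | IN={c*c} | OUT={c*c, f-f}
  B3: | IN={c*c, f-f} | OUT={f+f, f-f}
  B4: | IN={} | OUT={}
  B5: | IN={} | OUT={}

Merge at B2: IN[B2] = OUT[B1] = {c*c}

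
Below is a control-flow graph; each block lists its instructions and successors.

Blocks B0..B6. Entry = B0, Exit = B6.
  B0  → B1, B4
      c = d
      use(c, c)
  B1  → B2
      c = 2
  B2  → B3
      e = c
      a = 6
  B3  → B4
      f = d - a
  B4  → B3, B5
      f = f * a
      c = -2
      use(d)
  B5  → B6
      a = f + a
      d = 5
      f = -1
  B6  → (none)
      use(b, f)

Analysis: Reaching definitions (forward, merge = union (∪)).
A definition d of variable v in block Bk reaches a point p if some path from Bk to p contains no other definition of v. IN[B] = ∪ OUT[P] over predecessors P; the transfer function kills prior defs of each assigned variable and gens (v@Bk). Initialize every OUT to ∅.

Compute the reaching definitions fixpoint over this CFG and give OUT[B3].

Answer: {a@B2, c@B1, c@B4, e@B2, f@B3}

Working:
Converged values:
  B0:  IN={}  OUT={c@B0}
  B1:  IN={c@B0}  OUT={c@B1}
  B2:  IN={c@B1}  OUT={a@B2, c@B1, e@B2}
  B3:  IN={a@B2, c@B1, c@B4, e@B2, f@B4}  OUT={a@B2, c@B1, c@B4, e@B2, f@B3}
  B4:  IN={a@B2, c@B0, c@B1, c@B4, e@B2, f@B3}  OUT={a@B2, c@B4, e@B2, f@B4}
  B5:  IN={a@B2, c@B4, e@B2, f@B4}  OUT={a@B5, c@B4, d@B5, e@B2, f@B5}
  B6:  IN={a@B5, c@B4, d@B5, e@B2, f@B5}  OUT={a@B5, c@B4, d@B5, e@B2, f@B5}

Merge at B3: IN[B3] = OUT[B2] ⊔ OUT[B4] = {a@B2, c@B1, c@B4, e@B2, f@B4}
Applying B3's transfer function to that IN value gives OUT[B3] (row B3 above).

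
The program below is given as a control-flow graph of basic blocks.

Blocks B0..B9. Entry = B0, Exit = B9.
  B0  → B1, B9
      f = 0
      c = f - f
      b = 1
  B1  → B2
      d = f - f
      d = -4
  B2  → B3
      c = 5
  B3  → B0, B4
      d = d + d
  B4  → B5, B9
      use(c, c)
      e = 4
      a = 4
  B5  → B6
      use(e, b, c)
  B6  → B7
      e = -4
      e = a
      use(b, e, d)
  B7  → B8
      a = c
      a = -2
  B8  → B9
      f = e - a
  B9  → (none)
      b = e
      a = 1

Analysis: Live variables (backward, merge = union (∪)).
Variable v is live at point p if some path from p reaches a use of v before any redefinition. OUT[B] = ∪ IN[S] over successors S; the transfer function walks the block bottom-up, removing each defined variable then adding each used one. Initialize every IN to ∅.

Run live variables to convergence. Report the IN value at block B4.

Answer: {b, c, d}

Working:
Per-block solution:
  B0:  IN={e}  OUT={b, e, f}
  B1:  IN={b, e, f}  OUT={b, d, e}
  B2:  IN={b, d, e}  OUT={b, c, d, e}
  B3:  IN={b, c, d, e}  OUT={b, c, d, e}
  B4:  IN={b, c, d}  OUT={a, b, c, d, e}
  B5:  IN={a, b, c, d, e}  OUT={a, b, c, d}
  B6:  IN={a, b, c, d}  OUT={c, e}
  B7:  IN={c, e}  OUT={a, e}
  B8:  IN={a, e}  OUT={e}
  B9:  IN={e}  OUT={}

Merge at B4: OUT[B4] = IN[B5] ⊔ IN[B9] = {a, b, c, d, e}
Applying B4's transfer function to that OUT value gives IN[B4] (row B4 above).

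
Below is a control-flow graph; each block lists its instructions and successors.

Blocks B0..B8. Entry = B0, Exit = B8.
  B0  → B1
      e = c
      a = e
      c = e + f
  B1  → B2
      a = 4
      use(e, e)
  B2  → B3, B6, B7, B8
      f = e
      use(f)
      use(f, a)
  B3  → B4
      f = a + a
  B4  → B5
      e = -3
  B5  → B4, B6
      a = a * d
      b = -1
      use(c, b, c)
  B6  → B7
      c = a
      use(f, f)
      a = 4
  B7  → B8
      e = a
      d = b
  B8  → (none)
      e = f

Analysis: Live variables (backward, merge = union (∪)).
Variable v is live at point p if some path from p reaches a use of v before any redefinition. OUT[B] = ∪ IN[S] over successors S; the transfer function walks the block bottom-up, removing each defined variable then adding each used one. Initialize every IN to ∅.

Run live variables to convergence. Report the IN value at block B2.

Converged values:
  B0:   IN={b, c, d, f}   OUT={b, c, d, e}
  B1:   IN={b, c, d, e}   OUT={a, b, c, d, e}
  B2:   IN={a, b, c, d, e}   OUT={a, b, c, d, f}
  B3:   IN={a, c, d}   OUT={a, c, d, f}
  B4:   IN={a, c, d, f}   OUT={a, c, d, f}
  B5:   IN={a, c, d, f}   OUT={a, b, c, d, f}
  B6:   IN={a, b, f}   OUT={a, b, f}
  B7:   IN={a, b, f}   OUT={f}
  B8:   IN={f}   OUT={}

Merge at B2: OUT[B2] = IN[B3] ⊔ IN[B6] ⊔ IN[B7] ⊔ IN[B8] = {a, b, c, d, f}
Applying B2's transfer function to that OUT value gives IN[B2] (row B2 above).

Answer: {a, b, c, d, e}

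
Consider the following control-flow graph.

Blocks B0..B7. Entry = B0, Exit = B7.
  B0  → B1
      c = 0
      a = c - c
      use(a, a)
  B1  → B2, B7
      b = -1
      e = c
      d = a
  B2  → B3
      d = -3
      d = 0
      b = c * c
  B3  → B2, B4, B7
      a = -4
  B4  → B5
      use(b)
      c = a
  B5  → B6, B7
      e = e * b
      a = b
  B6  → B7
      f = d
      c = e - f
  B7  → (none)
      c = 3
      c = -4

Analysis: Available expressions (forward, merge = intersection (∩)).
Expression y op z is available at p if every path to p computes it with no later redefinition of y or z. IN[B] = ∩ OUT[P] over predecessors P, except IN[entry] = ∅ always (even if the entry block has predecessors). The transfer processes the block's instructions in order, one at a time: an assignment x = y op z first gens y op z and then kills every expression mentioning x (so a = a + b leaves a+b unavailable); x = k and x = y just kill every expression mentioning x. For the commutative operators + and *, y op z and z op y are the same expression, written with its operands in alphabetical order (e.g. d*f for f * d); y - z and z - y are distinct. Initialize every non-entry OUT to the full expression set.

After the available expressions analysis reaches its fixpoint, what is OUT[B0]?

Converged values:
  B0:  IN={}  OUT={c-c}
  B1:  IN={c-c}  OUT={c-c}
  B2:  IN={c-c}  OUT={c*c, c-c}
  B3:  IN={c*c, c-c}  OUT={c*c, c-c}
  B4:  IN={c*c, c-c}  OUT={}
  B5:  IN={}  OUT={}
  B6:  IN={}  OUT={e-f}
  B7:  IN={}  OUT={}

B0 is the boundary node: IN[B0] = {}
Applying B0's transfer function to that IN value gives OUT[B0] (row B0 above).

Answer: {c-c}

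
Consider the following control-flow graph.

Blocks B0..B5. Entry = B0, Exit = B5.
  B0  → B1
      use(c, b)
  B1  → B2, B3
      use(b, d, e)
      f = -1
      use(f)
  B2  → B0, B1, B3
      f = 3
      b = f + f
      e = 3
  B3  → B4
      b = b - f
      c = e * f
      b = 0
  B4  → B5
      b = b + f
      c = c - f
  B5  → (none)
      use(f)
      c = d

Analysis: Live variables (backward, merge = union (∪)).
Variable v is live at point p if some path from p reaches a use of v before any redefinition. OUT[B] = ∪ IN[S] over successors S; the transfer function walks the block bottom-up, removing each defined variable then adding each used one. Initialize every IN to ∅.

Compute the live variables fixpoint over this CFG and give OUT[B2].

Per-block solution:
  B0:   IN={b, c, d, e}   OUT={b, c, d, e}
  B1:   IN={b, c, d, e}   OUT={b, c, d, e, f}
  B2:   IN={c, d}   OUT={b, c, d, e, f}
  B3:   IN={b, d, e, f}   OUT={b, c, d, f}
  B4:   IN={b, c, d, f}   OUT={d, f}
  B5:   IN={d, f}   OUT={}

Merge at B2: OUT[B2] = IN[B0] ⊔ IN[B1] ⊔ IN[B3] = {b, c, d, e, f}

Answer: {b, c, d, e, f}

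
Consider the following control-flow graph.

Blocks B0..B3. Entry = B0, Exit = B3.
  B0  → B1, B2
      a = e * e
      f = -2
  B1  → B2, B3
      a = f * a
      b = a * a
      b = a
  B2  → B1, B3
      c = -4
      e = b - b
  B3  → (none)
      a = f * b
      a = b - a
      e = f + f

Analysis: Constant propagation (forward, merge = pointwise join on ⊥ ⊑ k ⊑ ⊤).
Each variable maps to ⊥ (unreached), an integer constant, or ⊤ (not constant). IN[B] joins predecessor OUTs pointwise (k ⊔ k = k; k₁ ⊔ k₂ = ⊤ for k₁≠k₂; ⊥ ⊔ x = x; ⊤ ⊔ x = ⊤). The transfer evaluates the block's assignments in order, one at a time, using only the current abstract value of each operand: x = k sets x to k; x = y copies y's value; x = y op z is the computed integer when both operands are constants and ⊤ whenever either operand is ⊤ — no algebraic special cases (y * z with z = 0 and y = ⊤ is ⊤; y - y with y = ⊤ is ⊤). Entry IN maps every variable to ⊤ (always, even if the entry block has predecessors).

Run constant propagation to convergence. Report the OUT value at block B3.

Answer: {a: ⊤, b: ⊤, c: ⊤, d: ⊤, e: -4, f: -2}

Derivation:
Per-block solution:
  B0: | IN=(all ⊤) | OUT={f:-2; rest ⊤}
  B1: | IN={f:-2; rest ⊤} | OUT={f:-2; rest ⊤}
  B2: | IN={f:-2; rest ⊤} | OUT={c:-4, f:-2; rest ⊤}
  B3: | IN={f:-2; rest ⊤} | OUT={e:-4, f:-2; rest ⊤}

Merge at B3: IN[B3] = OUT[B1] ⊔ OUT[B2] = {a: ⊤, b: ⊤, c: ⊤, d: ⊤, e: ⊤, f: -2}
Applying B3's transfer function to that IN value gives OUT[B3] (row B3 above).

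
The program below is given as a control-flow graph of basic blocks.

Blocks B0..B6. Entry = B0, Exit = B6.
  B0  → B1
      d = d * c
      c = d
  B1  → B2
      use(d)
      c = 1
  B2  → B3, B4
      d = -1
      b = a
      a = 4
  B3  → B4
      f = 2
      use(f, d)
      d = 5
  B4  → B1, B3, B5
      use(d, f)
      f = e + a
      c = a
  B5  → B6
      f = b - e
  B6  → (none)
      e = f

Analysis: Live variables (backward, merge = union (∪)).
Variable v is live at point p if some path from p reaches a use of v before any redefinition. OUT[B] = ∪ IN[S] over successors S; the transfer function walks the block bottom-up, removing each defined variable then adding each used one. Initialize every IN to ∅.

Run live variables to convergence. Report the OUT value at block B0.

Answer: {a, d, e, f}

Working:
Converged values:
  B0: | IN={a, c, d, e, f} | OUT={a, d, e, f}
  B1: | IN={a, d, e, f} | OUT={a, e, f}
  B2: | IN={a, e, f} | OUT={a, b, d, e, f}
  B3: | IN={a, b, d, e} | OUT={a, b, d, e, f}
  B4: | IN={a, b, d, e, f} | OUT={a, b, d, e, f}
  B5: | IN={b, e} | OUT={f}
  B6: | IN={f} | OUT={}

Merge at B0: OUT[B0] = IN[B1] = {a, d, e, f}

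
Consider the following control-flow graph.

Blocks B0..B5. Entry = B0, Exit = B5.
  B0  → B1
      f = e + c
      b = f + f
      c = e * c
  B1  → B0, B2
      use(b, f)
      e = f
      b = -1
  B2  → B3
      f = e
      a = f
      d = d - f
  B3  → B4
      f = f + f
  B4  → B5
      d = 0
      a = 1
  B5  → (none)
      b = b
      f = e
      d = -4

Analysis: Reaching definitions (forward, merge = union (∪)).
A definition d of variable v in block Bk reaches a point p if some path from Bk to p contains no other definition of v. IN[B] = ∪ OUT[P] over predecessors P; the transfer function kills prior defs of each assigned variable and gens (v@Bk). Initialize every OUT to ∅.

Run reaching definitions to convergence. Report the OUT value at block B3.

Per-block solution:
  B0:  IN={b@B1, c@B0, e@B1, f@B0}  OUT={b@B0, c@B0, e@B1, f@B0}
  B1:  IN={b@B0, c@B0, e@B1, f@B0}  OUT={b@B1, c@B0, e@B1, f@B0}
  B2:  IN={b@B1, c@B0, e@B1, f@B0}  OUT={a@B2, b@B1, c@B0, d@B2, e@B1, f@B2}
  B3:  IN={a@B2, b@B1, c@B0, d@B2, e@B1, f@B2}  OUT={a@B2, b@B1, c@B0, d@B2, e@B1, f@B3}
  B4:  IN={a@B2, b@B1, c@B0, d@B2, e@B1, f@B3}  OUT={a@B4, b@B1, c@B0, d@B4, e@B1, f@B3}
  B5:  IN={a@B4, b@B1, c@B0, d@B4, e@B1, f@B3}  OUT={a@B4, b@B5, c@B0, d@B5, e@B1, f@B5}

Merge at B3: IN[B3] = OUT[B2] = {a@B2, b@B1, c@B0, d@B2, e@B1, f@B2}
Applying B3's transfer function to that IN value gives OUT[B3] (row B3 above).

Answer: {a@B2, b@B1, c@B0, d@B2, e@B1, f@B3}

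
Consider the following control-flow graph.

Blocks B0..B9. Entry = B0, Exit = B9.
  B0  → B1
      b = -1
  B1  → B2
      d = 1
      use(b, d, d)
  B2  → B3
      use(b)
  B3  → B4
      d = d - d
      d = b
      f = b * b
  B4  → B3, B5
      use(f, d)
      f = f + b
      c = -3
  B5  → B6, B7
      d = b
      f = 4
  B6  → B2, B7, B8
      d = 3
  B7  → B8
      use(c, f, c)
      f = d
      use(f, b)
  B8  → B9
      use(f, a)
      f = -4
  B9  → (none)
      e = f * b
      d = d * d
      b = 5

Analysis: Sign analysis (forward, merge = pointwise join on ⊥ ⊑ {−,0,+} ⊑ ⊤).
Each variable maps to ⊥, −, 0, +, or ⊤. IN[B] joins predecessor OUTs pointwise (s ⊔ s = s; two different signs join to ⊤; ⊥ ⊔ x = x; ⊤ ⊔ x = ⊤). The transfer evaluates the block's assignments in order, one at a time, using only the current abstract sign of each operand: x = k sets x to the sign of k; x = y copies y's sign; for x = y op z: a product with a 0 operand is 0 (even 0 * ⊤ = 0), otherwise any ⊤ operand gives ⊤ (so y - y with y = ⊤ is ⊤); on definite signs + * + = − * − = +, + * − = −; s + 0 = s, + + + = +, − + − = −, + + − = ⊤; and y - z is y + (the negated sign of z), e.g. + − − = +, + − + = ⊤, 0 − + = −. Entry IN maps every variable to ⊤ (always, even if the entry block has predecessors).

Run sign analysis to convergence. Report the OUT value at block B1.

Answer: {a: ⊤, b: -, c: ⊤, d: +, e: ⊤, f: ⊤}

Trace:
Fixpoint table:
  B0:  IN=(all ⊤)  OUT={b:-; rest ⊤}
  B1:  IN={b:-; rest ⊤}  OUT={b:-, d:+; rest ⊤}
  B2:  IN={b:-, d:+; rest ⊤}  OUT={b:-, d:+; rest ⊤}
  B3:  IN={b:-; rest ⊤}  OUT={b:-, d:-, f:+; rest ⊤}
  B4:  IN={b:-, d:-, f:+; rest ⊤}  OUT={b:-, c:-, d:-; rest ⊤}
  B5:  IN={b:-, c:-, d:-; rest ⊤}  OUT={b:-, c:-, d:-, f:+; rest ⊤}
  B6:  IN={b:-, c:-, d:-, f:+; rest ⊤}  OUT={b:-, c:-, d:+, f:+; rest ⊤}
  B7:  IN={b:-, c:-, f:+; rest ⊤}  OUT={b:-, c:-; rest ⊤}
  B8:  IN={b:-, c:-; rest ⊤}  OUT={b:-, c:-, f:-; rest ⊤}
  B9:  IN={b:-, c:-, f:-; rest ⊤}  OUT={b:+, c:-, e:+, f:-; rest ⊤}

Merge at B1: IN[B1] = OUT[B0] = {a: ⊤, b: -, c: ⊤, d: ⊤, e: ⊤, f: ⊤}
Applying B1's transfer function to that IN value gives OUT[B1] (row B1 above).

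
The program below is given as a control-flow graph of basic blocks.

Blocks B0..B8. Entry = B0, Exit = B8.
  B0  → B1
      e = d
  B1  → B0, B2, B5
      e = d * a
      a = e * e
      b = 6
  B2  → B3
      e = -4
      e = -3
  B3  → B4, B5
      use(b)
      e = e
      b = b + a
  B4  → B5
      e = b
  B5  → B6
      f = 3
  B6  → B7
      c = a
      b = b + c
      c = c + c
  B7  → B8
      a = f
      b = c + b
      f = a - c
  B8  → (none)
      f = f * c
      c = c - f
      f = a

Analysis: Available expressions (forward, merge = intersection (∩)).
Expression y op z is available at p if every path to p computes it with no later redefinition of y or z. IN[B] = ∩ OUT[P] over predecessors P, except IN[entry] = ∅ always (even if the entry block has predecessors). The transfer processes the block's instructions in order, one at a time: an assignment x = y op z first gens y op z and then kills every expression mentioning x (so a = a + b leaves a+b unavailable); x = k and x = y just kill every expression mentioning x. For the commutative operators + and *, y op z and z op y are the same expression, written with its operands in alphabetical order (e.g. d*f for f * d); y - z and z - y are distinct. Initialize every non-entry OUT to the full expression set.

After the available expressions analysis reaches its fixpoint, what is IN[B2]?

Answer: {e*e}

Working:
Converged values:
  B0:   IN={}   OUT={}
  B1:   IN={}   OUT={e*e}
  B2:   IN={e*e}   OUT={}
  B3:   IN={}   OUT={}
  B4:   IN={}   OUT={}
  B5:   IN={}   OUT={}
  B6:   IN={}   OUT={}
  B7:   IN={}   OUT={a-c}
  B8:   IN={a-c}   OUT={}

Merge at B2: IN[B2] = OUT[B1] = {e*e}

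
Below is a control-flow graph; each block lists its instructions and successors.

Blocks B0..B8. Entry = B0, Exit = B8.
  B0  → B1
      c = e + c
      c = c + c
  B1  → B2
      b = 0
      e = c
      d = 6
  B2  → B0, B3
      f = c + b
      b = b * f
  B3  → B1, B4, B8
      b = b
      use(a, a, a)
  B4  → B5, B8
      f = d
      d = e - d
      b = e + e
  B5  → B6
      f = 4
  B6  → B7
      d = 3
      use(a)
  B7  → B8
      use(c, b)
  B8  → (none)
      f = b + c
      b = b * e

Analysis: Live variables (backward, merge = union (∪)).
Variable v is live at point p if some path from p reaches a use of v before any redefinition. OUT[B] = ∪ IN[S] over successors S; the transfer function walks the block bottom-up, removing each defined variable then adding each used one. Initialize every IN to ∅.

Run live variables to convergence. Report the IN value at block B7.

Answer: {b, c, e}

Trace:
Fixpoint table:
  B0:  IN={a, c, e}  OUT={a, c}
  B1:  IN={a, c}  OUT={a, b, c, d, e}
  B2:  IN={a, b, c, d, e}  OUT={a, b, c, d, e}
  B3:  IN={a, b, c, d, e}  OUT={a, b, c, d, e}
  B4:  IN={a, c, d, e}  OUT={a, b, c, e}
  B5:  IN={a, b, c, e}  OUT={a, b, c, e}
  B6:  IN={a, b, c, e}  OUT={b, c, e}
  B7:  IN={b, c, e}  OUT={b, c, e}
  B8:  IN={b, c, e}  OUT={}

Merge at B7: OUT[B7] = IN[B8] = {b, c, e}
Applying B7's transfer function to that OUT value gives IN[B7] (row B7 above).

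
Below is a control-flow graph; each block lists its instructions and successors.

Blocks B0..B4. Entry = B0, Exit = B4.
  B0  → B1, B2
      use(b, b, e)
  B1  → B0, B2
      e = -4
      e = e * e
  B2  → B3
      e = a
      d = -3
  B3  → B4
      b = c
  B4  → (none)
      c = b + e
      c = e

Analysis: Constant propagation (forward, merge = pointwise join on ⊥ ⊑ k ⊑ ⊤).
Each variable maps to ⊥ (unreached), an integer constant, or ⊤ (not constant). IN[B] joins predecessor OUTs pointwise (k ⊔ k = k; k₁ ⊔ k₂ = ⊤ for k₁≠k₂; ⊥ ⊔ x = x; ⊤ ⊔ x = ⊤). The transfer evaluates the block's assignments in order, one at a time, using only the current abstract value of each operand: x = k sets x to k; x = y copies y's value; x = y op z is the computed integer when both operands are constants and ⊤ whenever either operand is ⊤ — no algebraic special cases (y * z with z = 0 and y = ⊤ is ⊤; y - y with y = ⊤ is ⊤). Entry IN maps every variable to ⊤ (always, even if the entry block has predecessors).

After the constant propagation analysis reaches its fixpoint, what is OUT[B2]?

Answer: {a: ⊤, b: ⊤, c: ⊤, d: -3, e: ⊤, f: ⊤}

Working:
Converged values:
  B0: | IN=(all ⊤) | OUT=(all ⊤)
  B1: | IN=(all ⊤) | OUT={e:16; rest ⊤}
  B2: | IN=(all ⊤) | OUT={d:-3; rest ⊤}
  B3: | IN={d:-3; rest ⊤} | OUT={d:-3; rest ⊤}
  B4: | IN={d:-3; rest ⊤} | OUT={d:-3; rest ⊤}

Merge at B2: IN[B2] = OUT[B0] ⊔ OUT[B1] = {a: ⊤, b: ⊤, c: ⊤, d: ⊤, e: ⊤, f: ⊤}
Applying B2's transfer function to that IN value gives OUT[B2] (row B2 above).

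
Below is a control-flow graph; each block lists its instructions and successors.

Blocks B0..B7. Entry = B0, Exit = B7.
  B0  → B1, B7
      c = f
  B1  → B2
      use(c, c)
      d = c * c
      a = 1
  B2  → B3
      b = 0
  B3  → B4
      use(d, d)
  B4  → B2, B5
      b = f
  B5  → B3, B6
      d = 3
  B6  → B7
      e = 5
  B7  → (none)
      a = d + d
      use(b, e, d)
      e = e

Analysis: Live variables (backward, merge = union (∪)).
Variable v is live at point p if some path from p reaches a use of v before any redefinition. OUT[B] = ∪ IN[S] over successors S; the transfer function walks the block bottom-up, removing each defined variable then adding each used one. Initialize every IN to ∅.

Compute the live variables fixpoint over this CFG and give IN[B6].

Answer: {b, d}

Derivation:
Converged values:
  B0: | IN={b, d, e, f} | OUT={b, c, d, e, f}
  B1: | IN={c, f} | OUT={d, f}
  B2: | IN={d, f} | OUT={d, f}
  B3: | IN={d, f} | OUT={d, f}
  B4: | IN={d, f} | OUT={b, d, f}
  B5: | IN={b, f} | OUT={b, d, f}
  B6: | IN={b, d} | OUT={b, d, e}
  B7: | IN={b, d, e} | OUT={}

Merge at B6: OUT[B6] = IN[B7] = {b, d, e}
Applying B6's transfer function to that OUT value gives IN[B6] (row B6 above).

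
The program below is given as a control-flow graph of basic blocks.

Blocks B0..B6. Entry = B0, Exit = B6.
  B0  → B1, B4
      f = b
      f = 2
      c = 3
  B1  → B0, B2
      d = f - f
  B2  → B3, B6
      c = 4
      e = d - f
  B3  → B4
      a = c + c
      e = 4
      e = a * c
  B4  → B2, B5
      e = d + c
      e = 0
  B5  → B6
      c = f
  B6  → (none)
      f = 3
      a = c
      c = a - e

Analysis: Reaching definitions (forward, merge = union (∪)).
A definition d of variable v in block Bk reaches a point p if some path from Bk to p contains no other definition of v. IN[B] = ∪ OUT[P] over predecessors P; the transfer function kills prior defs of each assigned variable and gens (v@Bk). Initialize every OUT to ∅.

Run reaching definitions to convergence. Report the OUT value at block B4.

Answer: {a@B3, c@B0, c@B2, d@B1, e@B4, f@B0}

Working:
Converged values:
  B0:  IN={c@B0, d@B1, f@B0}  OUT={c@B0, d@B1, f@B0}
  B1:  IN={c@B0, d@B1, f@B0}  OUT={c@B0, d@B1, f@B0}
  B2:  IN={a@B3, c@B0, c@B2, d@B1, e@B4, f@B0}  OUT={a@B3, c@B2, d@B1, e@B2, f@B0}
  B3:  IN={a@B3, c@B2, d@B1, e@B2, f@B0}  OUT={a@B3, c@B2, d@B1, e@B3, f@B0}
  B4:  IN={a@B3, c@B0, c@B2, d@B1, e@B3, f@B0}  OUT={a@B3, c@B0, c@B2, d@B1, e@B4, f@B0}
  B5:  IN={a@B3, c@B0, c@B2, d@B1, e@B4, f@B0}  OUT={a@B3, c@B5, d@B1, e@B4, f@B0}
  B6:  IN={a@B3, c@B2, c@B5, d@B1, e@B2, e@B4, f@B0}  OUT={a@B6, c@B6, d@B1, e@B2, e@B4, f@B6}

Merge at B4: IN[B4] = OUT[B0] ⊔ OUT[B3] = {a@B3, c@B0, c@B2, d@B1, e@B3, f@B0}
Applying B4's transfer function to that IN value gives OUT[B4] (row B4 above).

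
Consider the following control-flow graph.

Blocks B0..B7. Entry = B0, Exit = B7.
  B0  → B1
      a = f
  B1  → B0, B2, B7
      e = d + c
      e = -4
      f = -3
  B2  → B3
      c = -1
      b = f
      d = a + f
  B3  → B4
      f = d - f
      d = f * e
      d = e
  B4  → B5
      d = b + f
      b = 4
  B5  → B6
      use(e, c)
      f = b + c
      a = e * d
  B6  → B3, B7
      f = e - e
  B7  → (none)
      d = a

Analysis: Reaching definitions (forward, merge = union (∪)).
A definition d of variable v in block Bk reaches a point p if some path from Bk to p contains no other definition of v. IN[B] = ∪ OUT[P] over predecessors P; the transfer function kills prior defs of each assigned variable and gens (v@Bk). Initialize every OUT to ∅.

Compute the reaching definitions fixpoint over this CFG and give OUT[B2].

Answer: {a@B0, b@B2, c@B2, d@B2, e@B1, f@B1}

Working:
Converged values:
  B0:   IN={a@B0, e@B1, f@B1}   OUT={a@B0, e@B1, f@B1}
  B1:   IN={a@B0, e@B1, f@B1}   OUT={a@B0, e@B1, f@B1}
  B2:   IN={a@B0, e@B1, f@B1}   OUT={a@B0, b@B2, c@B2, d@B2, e@B1, f@B1}
  B3:   IN={a@B0, a@B5, b@B2, b@B4, c@B2, d@B2, d@B4, e@B1, f@B1, f@B6}   OUT={a@B0, a@B5, b@B2, b@B4, c@B2, d@B3, e@B1, f@B3}
  B4:   IN={a@B0, a@B5, b@B2, b@B4, c@B2, d@B3, e@B1, f@B3}   OUT={a@B0, a@B5, b@B4, c@B2, d@B4, e@B1, f@B3}
  B5:   IN={a@B0, a@B5, b@B4, c@B2, d@B4, e@B1, f@B3}   OUT={a@B5, b@B4, c@B2, d@B4, e@B1, f@B5}
  B6:   IN={a@B5, b@B4, c@B2, d@B4, e@B1, f@B5}   OUT={a@B5, b@B4, c@B2, d@B4, e@B1, f@B6}
  B7:   IN={a@B0, a@B5, b@B4, c@B2, d@B4, e@B1, f@B1, f@B6}   OUT={a@B0, a@B5, b@B4, c@B2, d@B7, e@B1, f@B1, f@B6}

Merge at B2: IN[B2] = OUT[B1] = {a@B0, e@B1, f@B1}
Applying B2's transfer function to that IN value gives OUT[B2] (row B2 above).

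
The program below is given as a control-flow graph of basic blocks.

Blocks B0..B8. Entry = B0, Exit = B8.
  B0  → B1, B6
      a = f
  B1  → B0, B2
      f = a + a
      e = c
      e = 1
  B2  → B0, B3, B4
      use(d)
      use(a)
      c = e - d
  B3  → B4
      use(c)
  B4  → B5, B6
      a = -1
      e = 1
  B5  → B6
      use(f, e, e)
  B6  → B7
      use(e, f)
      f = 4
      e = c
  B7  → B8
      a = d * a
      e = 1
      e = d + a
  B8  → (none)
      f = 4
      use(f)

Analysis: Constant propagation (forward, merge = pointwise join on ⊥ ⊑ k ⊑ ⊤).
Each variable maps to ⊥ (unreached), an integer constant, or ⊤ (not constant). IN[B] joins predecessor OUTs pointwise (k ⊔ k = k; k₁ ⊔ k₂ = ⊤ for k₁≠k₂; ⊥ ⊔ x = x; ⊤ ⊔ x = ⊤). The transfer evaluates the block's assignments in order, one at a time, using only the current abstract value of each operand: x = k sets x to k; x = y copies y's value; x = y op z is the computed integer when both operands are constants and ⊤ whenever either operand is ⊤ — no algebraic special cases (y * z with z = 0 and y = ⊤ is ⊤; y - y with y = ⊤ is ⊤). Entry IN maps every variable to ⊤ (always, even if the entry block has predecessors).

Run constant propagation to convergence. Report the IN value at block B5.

Converged values:
  B0:  IN=(all ⊤)  OUT=(all ⊤)
  B1:  IN=(all ⊤)  OUT={e:1; rest ⊤}
  B2:  IN={e:1; rest ⊤}  OUT={e:1; rest ⊤}
  B3:  IN={e:1; rest ⊤}  OUT={e:1; rest ⊤}
  B4:  IN={e:1; rest ⊤}  OUT={a:-1, e:1; rest ⊤}
  B5:  IN={a:-1, e:1; rest ⊤}  OUT={a:-1, e:1; rest ⊤}
  B6:  IN=(all ⊤)  OUT={f:4; rest ⊤}
  B7:  IN={f:4; rest ⊤}  OUT={f:4; rest ⊤}
  B8:  IN={f:4; rest ⊤}  OUT={f:4; rest ⊤}

Merge at B5: IN[B5] = OUT[B4] = {a: -1, b: ⊤, c: ⊤, d: ⊤, e: 1, f: ⊤}

Answer: {a: -1, b: ⊤, c: ⊤, d: ⊤, e: 1, f: ⊤}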